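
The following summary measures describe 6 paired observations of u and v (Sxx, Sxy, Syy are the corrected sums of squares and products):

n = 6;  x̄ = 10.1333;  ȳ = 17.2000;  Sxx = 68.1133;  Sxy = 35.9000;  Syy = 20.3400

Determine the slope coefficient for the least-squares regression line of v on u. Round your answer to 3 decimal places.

0.527

b = Sxy/Sxx = 35.9/68.1133 = 0.527063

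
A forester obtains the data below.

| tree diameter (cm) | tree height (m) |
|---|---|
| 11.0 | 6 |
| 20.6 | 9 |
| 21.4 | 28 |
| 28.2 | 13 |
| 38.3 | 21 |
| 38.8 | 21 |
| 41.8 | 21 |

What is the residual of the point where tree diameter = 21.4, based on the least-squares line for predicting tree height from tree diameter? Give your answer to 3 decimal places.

n = 7, Σx = 200.1, Σy = 119, Σxy = 3714.1, Σx² = 6518.13
Sxx = Σx² − (Σx)²/n = 6518.13 − 5720.001429 = 798.128571
Sxy = Σxy − (Σx)(Σy)/n = 3714.1 − 3401.7 = 312.4
b = Sxy/Sxx = 312.4/798.128571 = 0.391416
a = ȳ − b·x̄ = 17 − 0.391416·28.585714 = 5.811105
ŷ(21.4) = 5.811105 + 0.391416·21.4 = 14.187399
residual = y − ŷ = 28 − 14.187399 = 13.812601

13.813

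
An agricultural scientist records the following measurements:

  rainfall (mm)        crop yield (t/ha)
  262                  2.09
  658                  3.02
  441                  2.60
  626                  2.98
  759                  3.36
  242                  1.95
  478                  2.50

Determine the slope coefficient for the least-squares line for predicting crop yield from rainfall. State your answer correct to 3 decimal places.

n = 7, Σx = 3466, Σy = 18.5, Σxy = 9763.96, Σx² = 1951094
Sxx = Σx² − (Σx)²/n = 1951094 − 1716165.142857 = 234928.857143
Sxy = Σxy − (Σx)(Σy)/n = 9763.96 − 9160.142857 = 603.817143
b = Sxy/Sxx = 603.817143/234928.857143 = 0.002570

0.003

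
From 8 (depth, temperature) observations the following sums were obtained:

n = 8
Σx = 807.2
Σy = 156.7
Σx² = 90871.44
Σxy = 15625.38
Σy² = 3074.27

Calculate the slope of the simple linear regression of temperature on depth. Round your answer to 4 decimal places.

Sxx = Σx² − (Σx)²/n = 90871.44 − 81446.48 = 9424.96
Sxy = Σxy − (Σx)(Σy)/n = 15625.38 − 15811.03 = -185.65
b = Sxy/Sxx = -185.65/9424.96 = -0.019698

-0.0197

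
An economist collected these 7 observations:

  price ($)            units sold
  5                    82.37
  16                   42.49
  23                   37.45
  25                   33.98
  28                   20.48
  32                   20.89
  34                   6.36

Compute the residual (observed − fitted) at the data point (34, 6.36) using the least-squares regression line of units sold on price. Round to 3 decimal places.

n = 7, Σx = 163, Σy = 244.02, Σxy = 4260.7, Σx² = 4399
Sxx = Σx² − (Σx)²/n = 4399 − 3795.571429 = 603.428571
Sxy = Σxy − (Σx)(Σy)/n = 4260.7 − 5682.18 = -1421.48
b = Sxy/Sxx = -1421.48/603.428571 = -2.355672
a = ȳ − b·x̄ = 34.86 − (-2.355672)·23.285714 = 89.713513
ŷ(34) = 89.713513 + (-2.355672)·34 = 9.620653
residual = y − ŷ = 6.36 − 9.620653 = -3.260653

-3.261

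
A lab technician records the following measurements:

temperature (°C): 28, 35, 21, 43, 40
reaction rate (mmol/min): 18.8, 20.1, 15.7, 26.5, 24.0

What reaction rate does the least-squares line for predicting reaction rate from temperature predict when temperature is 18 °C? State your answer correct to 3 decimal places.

13.888

n = 5, Σx = 167, Σy = 105.1, Σxy = 3659.1, Σx² = 5899
Sxx = Σx² − (Σx)²/n = 5899 − 5577.8 = 321.2
Sxy = Σxy − (Σx)(Σy)/n = 3659.1 − 3510.34 = 148.76
b = Sxy/Sxx = 148.76/321.2 = 0.463138
a = ȳ − b·x̄ = 21.02 − 0.463138·33.4 = 5.551183
ŷ(18) = a + b·18 = 5.551183 + 0.463138·18 = 13.887671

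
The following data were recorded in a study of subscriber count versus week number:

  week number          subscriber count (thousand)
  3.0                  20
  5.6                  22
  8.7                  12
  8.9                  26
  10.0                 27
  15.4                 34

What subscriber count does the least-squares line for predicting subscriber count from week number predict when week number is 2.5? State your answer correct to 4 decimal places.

16.6198

n = 6, Σx = 51.6, Σy = 141, Σxy = 1312.6, Σx² = 532.42
Sxx = Σx² − (Σx)²/n = 532.42 − 443.76 = 88.66
Sxy = Σxy − (Σx)(Σy)/n = 1312.6 − 1212.6 = 100
b = Sxy/Sxx = 100/88.66 = 1.127904
a = ȳ − b·x̄ = 23.5 − 1.127904·8.6 = 13.800023
ŷ(2.5) = a + b·2.5 = 13.800023 + 1.127904·2.5 = 16.619783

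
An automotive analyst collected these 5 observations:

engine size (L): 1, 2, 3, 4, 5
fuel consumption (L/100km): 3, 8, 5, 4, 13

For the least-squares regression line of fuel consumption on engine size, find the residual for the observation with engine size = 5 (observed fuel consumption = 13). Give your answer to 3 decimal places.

3.200

n = 5, Σx = 15, Σy = 33, Σxy = 115, Σx² = 55
Sxx = Σx² − (Σx)²/n = 55 − 45 = 10
Sxy = Σxy − (Σx)(Σy)/n = 115 − 99 = 16
b = Sxy/Sxx = 16/10 = 1.6
a = ȳ − b·x̄ = 6.6 − 1.6·3 = 1.8
ŷ(5) = 1.8 + 1.6·5 = 9.8
residual = y − ŷ = 13 − 9.8 = 3.2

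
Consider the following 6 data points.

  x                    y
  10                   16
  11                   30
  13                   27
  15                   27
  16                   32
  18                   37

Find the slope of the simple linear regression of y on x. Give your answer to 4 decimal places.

1.8399

n = 6, Σx = 83, Σy = 169, Σxy = 2424, Σx² = 1195
Sxx = Σx² − (Σx)²/n = 1195 − 1148.166667 = 46.833333
Sxy = Σxy − (Σx)(Σy)/n = 2424 − 2337.833333 = 86.166667
b = Sxy/Sxx = 86.166667/46.833333 = 1.839858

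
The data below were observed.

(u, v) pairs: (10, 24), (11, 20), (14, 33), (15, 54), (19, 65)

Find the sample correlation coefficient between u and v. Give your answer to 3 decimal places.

n = 5, Σx = 69, Σy = 196, Σxy = 2967, Σx² = 1003, Σy² = 9206
Sxx = Σx² − (Σx)²/n = 1003 − 952.2 = 50.8
Sxy = Σxy − (Σx)(Σy)/n = 2967 − 2704.8 = 262.2
Syy = Σy² − (Σy)²/n = 9206 − 7683.2 = 1522.8
r = Sxy/√(Sxx·Syy) = 262.2/√(77358.24) = 262.2/278.133493 = 0.942713

0.943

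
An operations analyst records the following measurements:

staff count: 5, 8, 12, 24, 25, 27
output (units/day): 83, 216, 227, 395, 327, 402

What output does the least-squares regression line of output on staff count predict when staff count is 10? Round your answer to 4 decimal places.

192.3061

n = 6, Σx = 101, Σy = 1650, Σxy = 33376, Σx² = 2163
Sxx = Σx² − (Σx)²/n = 2163 − 1700.166667 = 462.833333
Sxy = Σxy − (Σx)(Σy)/n = 33376 − 27775 = 5601
b = Sxy/Sxx = 5601/462.833333 = 12.101548
a = ȳ − b·x̄ = 275 − 12.101548·16.833333 = 71.290601
ŷ(10) = a + b·10 = 71.290601 + 12.101548·10 = 192.306086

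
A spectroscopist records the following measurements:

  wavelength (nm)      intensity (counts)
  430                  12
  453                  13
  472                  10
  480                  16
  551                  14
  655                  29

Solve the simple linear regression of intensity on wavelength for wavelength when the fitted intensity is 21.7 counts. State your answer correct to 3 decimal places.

n = 6, Σx = 3041, Σy = 94, Σxy = 50158, Σx² = 1575919
Sxx = Σx² − (Σx)²/n = 1575919 − 1541280.166667 = 34638.833333
Sxy = Σxy − (Σx)(Σy)/n = 50158 − 47642.333333 = 2515.666667
b = Sxy/Sxx = 2515.666667/34638.833333 = 0.072626
a = ȳ − b·x̄ = 15.666667 − 0.072626·506.833333 = -21.142417
Set a + b·x = 21.7: x = (21.7 − (-21.142417)) / 0.072626 = 589.907785

589.908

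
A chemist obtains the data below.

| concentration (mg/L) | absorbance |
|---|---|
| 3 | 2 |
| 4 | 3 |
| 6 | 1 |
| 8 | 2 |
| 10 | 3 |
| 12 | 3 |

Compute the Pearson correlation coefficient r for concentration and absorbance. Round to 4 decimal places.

n = 6, Σx = 43, Σy = 14, Σxy = 106, Σx² = 369, Σy² = 36
Sxx = Σx² − (Σx)²/n = 369 − 308.166667 = 60.833333
Sxy = Σxy − (Σx)(Σy)/n = 106 − 100.333333 = 5.666667
Syy = Σy² − (Σy)²/n = 36 − 32.666667 = 3.333333
r = Sxy/√(Sxx·Syy) = 5.666667/√(202.777778) = 5.666667/14.240006 = 0.397940

0.3979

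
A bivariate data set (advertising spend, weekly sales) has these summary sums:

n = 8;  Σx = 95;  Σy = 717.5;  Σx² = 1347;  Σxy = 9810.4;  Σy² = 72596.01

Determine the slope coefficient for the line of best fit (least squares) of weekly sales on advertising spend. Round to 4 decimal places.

Sxx = Σx² − (Σx)²/n = 1347 − 1128.125 = 218.875
Sxy = Σxy − (Σx)(Σy)/n = 9810.4 − 8520.3125 = 1290.0875
b = Sxy/Sxx = 1290.0875/218.875 = 5.894175

5.8942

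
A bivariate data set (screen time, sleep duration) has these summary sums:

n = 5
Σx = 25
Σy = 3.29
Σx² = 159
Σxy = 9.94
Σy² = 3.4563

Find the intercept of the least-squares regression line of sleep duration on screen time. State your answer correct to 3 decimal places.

1.615

Sxx = Σx² − (Σx)²/n = 159 − 125 = 34
Sxy = Σxy − (Σx)(Σy)/n = 9.94 − 16.45 = -6.51
b = Sxy/Sxx = -6.51/34 = -0.191471
a = ȳ − b·x̄ = 0.658 − (-0.191471)·5 = 1.615353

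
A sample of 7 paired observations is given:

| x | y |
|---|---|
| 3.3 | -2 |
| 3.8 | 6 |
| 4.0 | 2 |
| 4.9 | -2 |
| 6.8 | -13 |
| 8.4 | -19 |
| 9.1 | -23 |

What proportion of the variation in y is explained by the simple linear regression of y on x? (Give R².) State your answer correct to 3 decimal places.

n = 7, Σx = 40.3, Σy = -51, Σxy = -442.9, Σx² = 264.95, Σy² = 1107
Sxx = Σx² − (Σx)²/n = 264.95 − 232.012857 = 32.937143
Sxy = Σxy − (Σx)(Σy)/n = -442.9 − (-293.614286) = -149.285714
Syy = Σy² − (Σy)²/n = 1107 − 371.571429 = 735.428571
R² = Sxy²/(Sxx·Syy) = (-149.285714)²/(32.937143·735.428571) = 0.920047

0.920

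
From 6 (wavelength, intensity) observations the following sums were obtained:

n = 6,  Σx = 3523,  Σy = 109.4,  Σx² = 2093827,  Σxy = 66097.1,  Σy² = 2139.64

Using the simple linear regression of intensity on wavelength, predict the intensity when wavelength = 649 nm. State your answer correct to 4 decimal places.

Sxx = Σx² − (Σx)²/n = 2093827 − 2068588.166667 = 25238.833333
Sxy = Σxy − (Σx)(Σy)/n = 66097.1 − 64236.033333 = 1861.066667
b = Sxy/Sxx = 1861.066667/25238.833333 = 0.073738
a = ȳ − b·x̄ = 18.233333 − 0.073738·587.166667 = -25.063292
ŷ(649) = a + b·649 = -25.063292 + 0.073738·649 = 22.792813

22.7928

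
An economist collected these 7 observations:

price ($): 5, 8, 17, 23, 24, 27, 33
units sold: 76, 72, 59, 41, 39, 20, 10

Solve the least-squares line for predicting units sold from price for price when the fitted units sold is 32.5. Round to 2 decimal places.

24.87

n = 7, Σx = 137, Σy = 317, Σxy = 4708, Σx² = 3301
Sxx = Σx² − (Σx)²/n = 3301 − 2681.285714 = 619.714286
Sxy = Σxy − (Σx)(Σy)/n = 4708 − 6204.142857 = -1496.142857
b = Sxy/Sxx = -1496.142857/619.714286 = -2.414246
a = ȳ − b·x̄ = 45.285714 − (-2.414246)·19.571429 = 92.535961
Set a + b·x = 32.5: x = (32.5 − 92.535961) / (-2.414246) = 24.867373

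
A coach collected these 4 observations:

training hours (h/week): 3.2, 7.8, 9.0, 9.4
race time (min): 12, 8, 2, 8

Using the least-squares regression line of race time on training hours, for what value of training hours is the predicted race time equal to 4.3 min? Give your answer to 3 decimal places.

n = 4, Σx = 29.4, Σy = 30, Σxy = 194, Σx² = 240.44
Sxx = Σx² − (Σx)²/n = 240.44 − 216.09 = 24.35
Sxy = Σxy − (Σx)(Σy)/n = 194 − 220.5 = -26.5
b = Sxy/Sxx = -26.5/24.35 = -1.088296
a = ȳ − b·x̄ = 7.5 − (-1.088296)·7.35 = 15.498973
Set a + b·x = 4.3: x = (4.3 − 15.498973) / (-1.088296) = 10.290377

10.290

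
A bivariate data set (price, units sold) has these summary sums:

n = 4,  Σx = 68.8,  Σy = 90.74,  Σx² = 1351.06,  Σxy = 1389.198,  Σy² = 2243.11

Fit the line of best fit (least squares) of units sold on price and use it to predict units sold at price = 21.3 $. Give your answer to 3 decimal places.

Sxx = Σx² − (Σx)²/n = 1351.06 − 1183.36 = 167.7
Sxy = Σxy − (Σx)(Σy)/n = 1389.198 − 1560.728 = -171.53
b = Sxy/Sxx = -171.53/167.7 = -1.022838
a = ȳ − b·x̄ = 22.685 − (-1.022838)·17.2 = 40.277821
ŷ(21.3) = a + b·21.3 = 40.277821 + (-1.022838)·21.3 = 18.491363

18.491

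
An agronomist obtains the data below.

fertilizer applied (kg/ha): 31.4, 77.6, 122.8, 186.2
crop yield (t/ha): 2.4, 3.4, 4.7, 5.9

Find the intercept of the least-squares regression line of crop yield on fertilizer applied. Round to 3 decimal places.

n = 4, Σx = 418, Σy = 16.4, Σxy = 2014.94, Σx² = 56758
Sxx = Σx² − (Σx)²/n = 56758 − 43681 = 13077
Sxy = Σxy − (Σx)(Σy)/n = 2014.94 − 1713.8 = 301.14
b = Sxy/Sxx = 301.14/13077 = 0.023028
a = ȳ − b·x̄ = 4.1 − 0.023028·104.5 = 1.693551

1.694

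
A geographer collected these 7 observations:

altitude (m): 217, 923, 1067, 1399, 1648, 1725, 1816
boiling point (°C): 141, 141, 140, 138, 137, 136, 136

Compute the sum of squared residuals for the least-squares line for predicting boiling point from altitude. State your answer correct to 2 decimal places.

n = 7, Σx = 8795, Σy = 969, Σxy = 1210534, Σx² = 12984093, Σy² = 134167
Sxx = Σx² − (Σx)²/n = 12984093 − 11050289.285714 = 1933803.714286
Sxy = Σxy − (Σx)(Σy)/n = 1210534 − 1217479.285714 = -6945.285714
Syy = Σy² − (Σy)²/n = 134167 − 134137.285714 = 29.714286
b = Sxy/Sxx = -6945.285714/1933803.714286 = -0.003592
SSE = Syy − b·Sxy = 29.714286 − (-0.003592)·(-6945.285714) = 4.770185

4.77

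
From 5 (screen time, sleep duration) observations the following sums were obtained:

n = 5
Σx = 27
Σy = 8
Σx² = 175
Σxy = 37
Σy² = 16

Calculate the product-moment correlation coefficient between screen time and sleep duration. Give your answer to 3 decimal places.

Sxx = Σx² − (Σx)²/n = 175 − 145.8 = 29.2
Sxy = Σxy − (Σx)(Σy)/n = 37 − 43.2 = -6.2
Syy = Σy² − (Σy)²/n = 16 − 12.8 = 3.2
r = Sxy/√(Sxx·Syy) = -6.2/√(93.44) = -6.2/9.666437 = -0.641395

-0.641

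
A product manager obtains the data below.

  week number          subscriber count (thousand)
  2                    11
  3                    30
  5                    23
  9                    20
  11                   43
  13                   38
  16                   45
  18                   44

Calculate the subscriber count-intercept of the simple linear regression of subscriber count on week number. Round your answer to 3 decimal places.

14.616

n = 8, Σx = 77, Σy = 254, Σxy = 2886, Σx² = 989
Sxx = Σx² − (Σx)²/n = 989 − 741.125 = 247.875
Sxy = Σxy − (Σx)(Σy)/n = 2886 − 2444.75 = 441.25
b = Sxy/Sxx = 441.25/247.875 = 1.780131
a = ȳ − b·x̄ = 31.75 − 1.780131·9.625 = 14.616238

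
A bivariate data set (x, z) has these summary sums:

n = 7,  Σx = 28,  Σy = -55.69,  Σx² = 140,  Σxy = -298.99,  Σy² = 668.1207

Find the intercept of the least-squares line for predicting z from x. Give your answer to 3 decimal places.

Sxx = Σx² − (Σx)²/n = 140 − 112 = 28
Sxy = Σxy − (Σx)(Σy)/n = -298.99 − (-222.76) = -76.23
b = Sxy/Sxx = -76.23/28 = -2.7225
a = ȳ − b·x̄ = -7.955714 − (-2.7225)·4 = 2.934286

2.934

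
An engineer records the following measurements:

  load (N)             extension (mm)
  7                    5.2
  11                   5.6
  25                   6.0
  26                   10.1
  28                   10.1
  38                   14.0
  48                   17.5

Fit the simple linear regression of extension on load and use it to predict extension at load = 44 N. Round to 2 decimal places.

15.27

n = 7, Σx = 183, Σy = 68.5, Σxy = 2165.4, Σx² = 6003
Sxx = Σx² − (Σx)²/n = 6003 − 4784.142857 = 1218.857143
Sxy = Σxy − (Σx)(Σy)/n = 2165.4 − 1790.785714 = 374.614286
b = Sxy/Sxx = 374.614286/1218.857143 = 0.307349
a = ȳ − b·x̄ = 9.785714 − 0.307349·26.142857 = 1.750738
ŷ(44) = a + b·44 = 1.750738 + 0.307349·44 = 15.274086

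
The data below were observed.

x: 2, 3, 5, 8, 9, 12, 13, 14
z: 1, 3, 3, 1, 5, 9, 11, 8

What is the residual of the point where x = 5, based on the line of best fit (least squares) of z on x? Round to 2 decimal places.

n = 8, Σx = 66, Σy = 41, Σxy = 442, Σx² = 692
Sxx = Σx² − (Σx)²/n = 692 − 544.5 = 147.5
Sxy = Σxy − (Σx)(Σy)/n = 442 − 338.25 = 103.75
b = Sxy/Sxx = 103.75/147.5 = 0.703390
a = ȳ − b·x̄ = 5.125 − 0.703390·8.25 = -0.677966
ŷ(5) = -0.677966 + 0.703390·5 = 2.838983
residual = y − ŷ = 3 − 2.838983 = 0.161017

0.16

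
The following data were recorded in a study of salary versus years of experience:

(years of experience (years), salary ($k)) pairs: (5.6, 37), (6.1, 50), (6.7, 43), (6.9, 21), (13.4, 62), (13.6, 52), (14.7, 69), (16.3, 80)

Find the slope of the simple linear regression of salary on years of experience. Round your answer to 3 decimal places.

3.505

n = 8, Σx = 83.3, Σy = 414, Σxy = 4801.5, Σx² = 1007.37
Sxx = Σx² − (Σx)²/n = 1007.37 − 867.36125 = 140.00875
Sxy = Σxy − (Σx)(Σy)/n = 4801.5 − 4310.775 = 490.725
b = Sxy/Sxx = 490.725/140.00875 = 3.504960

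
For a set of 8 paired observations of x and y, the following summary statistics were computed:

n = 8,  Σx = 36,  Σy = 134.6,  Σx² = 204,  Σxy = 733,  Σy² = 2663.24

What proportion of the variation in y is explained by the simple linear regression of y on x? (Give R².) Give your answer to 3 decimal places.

Sxx = Σx² − (Σx)²/n = 204 − 162 = 42
Sxy = Σxy − (Σx)(Σy)/n = 733 − 605.7 = 127.3
Syy = Σy² − (Σy)²/n = 2663.24 − 2264.645 = 398.595
R² = Sxy²/(Sxx·Syy) = (127.3)²/(42·398.595) = 0.968001

0.968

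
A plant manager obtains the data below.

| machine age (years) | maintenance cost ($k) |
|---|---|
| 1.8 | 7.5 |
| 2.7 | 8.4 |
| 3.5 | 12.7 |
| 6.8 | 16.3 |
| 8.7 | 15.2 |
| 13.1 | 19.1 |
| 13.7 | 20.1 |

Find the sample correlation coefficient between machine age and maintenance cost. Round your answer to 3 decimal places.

n = 7, Σx = 50.3, Σy = 99.3, Σxy = 849.29, Σx² = 504.01, Σy² = 1553.65
Sxx = Σx² − (Σx)²/n = 504.01 − 361.441429 = 142.568571
Sxy = Σxy − (Σx)(Σy)/n = 849.29 − 713.541429 = 135.748571
Syy = Σy² − (Σy)²/n = 1553.65 − 1408.641429 = 145.008571
r = Sxy/√(Sxx·Syy) = 135.748571/√(20673.664873) = 135.748571/143.783396 = 0.944119

0.944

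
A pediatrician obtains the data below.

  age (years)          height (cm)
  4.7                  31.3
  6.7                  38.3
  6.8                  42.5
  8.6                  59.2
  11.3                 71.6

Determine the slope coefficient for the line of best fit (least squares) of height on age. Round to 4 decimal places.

n = 5, Σx = 38.1, Σy = 242.9, Σxy = 2010.92, Σx² = 314.87
Sxx = Σx² − (Σx)²/n = 314.87 − 290.322 = 24.548
Sxy = Σxy − (Σx)(Σy)/n = 2010.92 − 1850.898 = 160.022
b = Sxy/Sxx = 160.022/24.548 = 6.518739

6.5187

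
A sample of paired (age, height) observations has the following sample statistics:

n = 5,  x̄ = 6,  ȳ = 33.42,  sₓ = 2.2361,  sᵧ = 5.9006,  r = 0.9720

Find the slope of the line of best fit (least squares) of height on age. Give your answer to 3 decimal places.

b = r · sᵧ/sₓ = 0.972 · 5.9006/2.2361 = 2.564905

2.565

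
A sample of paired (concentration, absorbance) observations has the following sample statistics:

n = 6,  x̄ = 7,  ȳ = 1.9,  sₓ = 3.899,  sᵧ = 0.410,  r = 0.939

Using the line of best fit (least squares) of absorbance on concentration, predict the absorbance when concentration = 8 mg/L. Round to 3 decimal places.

1.999

b = r · sᵧ/sₓ = 0.939 · 0.41/3.899 = 0.098741
a = ȳ − b·x̄ = 1.9 − 0.098741·7 = 1.208815
ŷ(8) = a + b·8 = 1.208815 + 0.098741·8 = 1.998741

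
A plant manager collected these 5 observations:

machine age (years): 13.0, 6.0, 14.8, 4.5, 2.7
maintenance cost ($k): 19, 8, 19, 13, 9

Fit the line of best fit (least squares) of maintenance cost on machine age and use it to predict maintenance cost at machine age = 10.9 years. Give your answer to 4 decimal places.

15.9729

n = 5, Σx = 41, Σy = 68, Σxy = 659, Σx² = 451.58
Sxx = Σx² − (Σx)²/n = 451.58 − 336.2 = 115.38
Sxy = Σxy − (Σx)(Σy)/n = 659 − 557.6 = 101.4
b = Sxy/Sxx = 101.4/115.38 = 0.878835
a = ȳ − b·x̄ = 13.6 − 0.878835·8.2 = 6.393552
ŷ(10.9) = a + b·10.9 = 6.393552 + 0.878835·10.9 = 15.972855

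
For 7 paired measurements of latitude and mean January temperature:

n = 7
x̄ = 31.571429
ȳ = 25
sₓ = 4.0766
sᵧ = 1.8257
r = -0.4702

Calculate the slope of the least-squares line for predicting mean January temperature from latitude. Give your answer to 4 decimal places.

b = r · sᵧ/sₓ = -0.4702 · 1.8257/4.0766 = -0.210578

-0.2106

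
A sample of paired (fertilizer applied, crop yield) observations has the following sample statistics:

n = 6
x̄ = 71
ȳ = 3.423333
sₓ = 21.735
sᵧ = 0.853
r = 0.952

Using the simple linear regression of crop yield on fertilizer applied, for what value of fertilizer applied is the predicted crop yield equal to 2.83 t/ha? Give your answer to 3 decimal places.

55.119

b = r · sᵧ/sₓ = 0.952 · 0.853/21.735 = 0.037362
a = ȳ − b·x̄ = 3.423333 − 0.037362·71 = 0.770654
Set a + b·x = 2.83: x = (2.83 − 0.770654) / 0.037362 = 55.119208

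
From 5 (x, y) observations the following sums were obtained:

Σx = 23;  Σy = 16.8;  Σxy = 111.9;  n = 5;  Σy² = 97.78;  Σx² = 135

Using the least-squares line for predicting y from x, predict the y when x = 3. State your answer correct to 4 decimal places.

Sxx = Σx² − (Σx)²/n = 135 − 105.8 = 29.2
Sxy = Σxy − (Σx)(Σy)/n = 111.9 − 77.28 = 34.62
b = Sxy/Sxx = 34.62/29.2 = 1.185616
a = ȳ − b·x̄ = 3.36 − 1.185616·4.6 = -2.093836
ŷ(3) = a + b·3 = -2.093836 + 1.185616·3 = 1.463014

1.4630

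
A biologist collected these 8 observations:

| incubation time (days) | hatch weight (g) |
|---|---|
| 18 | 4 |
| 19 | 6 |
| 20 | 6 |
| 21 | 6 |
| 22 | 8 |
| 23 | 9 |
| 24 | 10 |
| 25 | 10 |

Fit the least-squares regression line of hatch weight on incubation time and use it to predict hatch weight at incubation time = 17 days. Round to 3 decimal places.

3.464

n = 8, Σx = 172, Σy = 59, Σxy = 1305, Σx² = 3740
Sxx = Σx² − (Σx)²/n = 3740 − 3698 = 42
Sxy = Σxy − (Σx)(Σy)/n = 1305 − 1268.5 = 36.5
b = Sxy/Sxx = 36.5/42 = 0.869048
a = ȳ − b·x̄ = 7.375 − 0.869048·21.5 = -11.309524
ŷ(17) = a + b·17 = -11.309524 + 0.869048·17 = 3.464286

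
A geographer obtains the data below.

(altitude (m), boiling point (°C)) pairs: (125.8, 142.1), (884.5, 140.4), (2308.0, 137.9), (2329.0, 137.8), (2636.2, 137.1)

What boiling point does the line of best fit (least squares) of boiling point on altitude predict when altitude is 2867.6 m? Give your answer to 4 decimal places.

136.7244

n = 5, Σx = 8283.5, Σy = 695.3, Σxy = 1142692.4, Σx² = 18498821.33
Sxx = Σx² − (Σx)²/n = 18498821.33 − 13723274.45 = 4775546.88
Sxy = Σxy − (Σx)(Σy)/n = 1142692.4 − 1151903.51 = -9211.11
b = Sxy/Sxx = -9211.11/4775546.88 = -0.001929
a = ȳ − b·x̄ = 139.06 − (-0.001929)·1656.7 = 142.255455
ŷ(2867.6) = a + b·2867.6 = 142.255455 + (-0.001929)·2867.6 = 136.724407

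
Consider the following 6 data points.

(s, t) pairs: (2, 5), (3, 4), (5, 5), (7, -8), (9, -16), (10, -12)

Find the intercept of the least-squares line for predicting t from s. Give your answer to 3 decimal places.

n = 6, Σx = 36, Σy = -22, Σxy = -273, Σx² = 268
Sxx = Σx² − (Σx)²/n = 268 − 216 = 52
Sxy = Σxy − (Σx)(Σy)/n = -273 − (-132) = -141
b = Sxy/Sxx = -141/52 = -2.711538
a = ȳ − b·x̄ = -3.666667 − (-2.711538)·6 = 12.602564

12.603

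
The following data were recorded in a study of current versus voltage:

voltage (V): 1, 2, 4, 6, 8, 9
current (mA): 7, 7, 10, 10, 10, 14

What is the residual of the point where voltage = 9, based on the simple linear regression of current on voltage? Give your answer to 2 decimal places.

n = 6, Σx = 30, Σy = 58, Σxy = 327, Σx² = 202
Sxx = Σx² − (Σx)²/n = 202 − 150 = 52
Sxy = Σxy − (Σx)(Σy)/n = 327 − 290 = 37
b = Sxy/Sxx = 37/52 = 0.711538
a = ȳ − b·x̄ = 9.666667 − 0.711538·5 = 6.108974
ŷ(9) = 6.108974 + 0.711538·9 = 12.512821
residual = y − ŷ = 14 − 12.512821 = 1.487179

1.49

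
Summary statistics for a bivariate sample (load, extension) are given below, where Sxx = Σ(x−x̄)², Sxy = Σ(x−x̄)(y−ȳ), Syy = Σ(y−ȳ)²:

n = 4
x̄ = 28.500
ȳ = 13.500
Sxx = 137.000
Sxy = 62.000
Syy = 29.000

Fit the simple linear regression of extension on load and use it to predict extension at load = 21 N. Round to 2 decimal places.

10.11

b = Sxy/Sxx = 62/137 = 0.452555
a = ȳ − b·x̄ = 13.5 − 0.452555·28.5 = 0.602190
ŷ(21) = a + b·21 = 0.602190 + 0.452555·21 = 10.105839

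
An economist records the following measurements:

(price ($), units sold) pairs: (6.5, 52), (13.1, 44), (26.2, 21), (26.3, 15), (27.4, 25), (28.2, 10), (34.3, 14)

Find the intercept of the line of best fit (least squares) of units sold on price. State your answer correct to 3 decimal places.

61.986

n = 7, Σx = 162, Σy = 181, Σxy = 3306.3, Σx² = 4314.48
Sxx = Σx² − (Σx)²/n = 4314.48 − 3749.142857 = 565.337143
Sxy = Σxy − (Σx)(Σy)/n = 3306.3 − 4188.857143 = -882.557143
b = Sxy/Sxx = -882.557143/565.337143 = -1.561117
a = ȳ − b·x̄ = 25.857143 − (-1.561117)·23.142857 = 61.985839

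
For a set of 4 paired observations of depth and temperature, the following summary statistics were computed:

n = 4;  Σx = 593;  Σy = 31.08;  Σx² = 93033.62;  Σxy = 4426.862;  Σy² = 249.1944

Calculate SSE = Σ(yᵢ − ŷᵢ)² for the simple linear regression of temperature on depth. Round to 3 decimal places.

Sxx = Σx² − (Σx)²/n = 93033.62 − 87912.25 = 5121.37
Sxy = Σxy − (Σx)(Σy)/n = 4426.862 − 4607.61 = -180.748
Syy = Σy² − (Σy)²/n = 249.1944 − 241.4916 = 7.7028
b = Sxy/Sxx = -180.748/5121.37 = -0.035293
SSE = Syy − b·Sxy = 7.7028 − (-0.035293)·(-180.748) = 1.323679

1.324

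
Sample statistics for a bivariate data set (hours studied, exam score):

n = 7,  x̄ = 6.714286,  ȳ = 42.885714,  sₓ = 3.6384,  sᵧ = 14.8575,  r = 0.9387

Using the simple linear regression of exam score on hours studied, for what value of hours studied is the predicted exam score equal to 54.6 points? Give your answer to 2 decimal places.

b = r · sᵧ/sₓ = 0.9387 · 14.8575/3.6384 = 3.833206
a = ȳ − b·x̄ = 42.885714 − 3.833206·6.714286 = 17.148475
Set a + b·x = 54.6: x = (54.6 − 17.148475) / 3.833206 = 9.770289

9.77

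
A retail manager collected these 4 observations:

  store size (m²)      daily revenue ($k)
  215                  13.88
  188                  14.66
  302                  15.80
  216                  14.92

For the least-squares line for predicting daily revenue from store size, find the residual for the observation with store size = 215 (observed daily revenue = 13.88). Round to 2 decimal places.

n = 4, Σx = 921, Σy = 59.26, Σxy = 13734.6, Σx² = 219429
Sxx = Σx² − (Σx)²/n = 219429 − 212060.25 = 7368.75
Sxy = Σxy − (Σx)(Σy)/n = 13734.6 − 13644.615 = 89.985
b = Sxy/Sxx = 89.985/7368.75 = 0.012212
a = ȳ − b·x̄ = 14.815 − 0.012212·230.25 = 12.003255
ŷ(215) = 12.003255 + 0.012212·215 = 14.628772
residual = y − ŷ = 13.88 − 14.628772 = -0.748772

-0.75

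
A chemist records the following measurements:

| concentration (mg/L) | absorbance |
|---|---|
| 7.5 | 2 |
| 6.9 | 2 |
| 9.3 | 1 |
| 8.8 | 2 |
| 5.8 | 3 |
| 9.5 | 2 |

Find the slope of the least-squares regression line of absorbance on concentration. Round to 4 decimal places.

n = 6, Σx = 47.8, Σy = 12, Σxy = 92.1, Σx² = 391.68
Sxx = Σx² − (Σx)²/n = 391.68 − 380.806667 = 10.873333
Sxy = Σxy − (Σx)(Σy)/n = 92.1 − 95.6 = -3.5
b = Sxy/Sxx = -3.5/10.873333 = -0.321888

-0.3219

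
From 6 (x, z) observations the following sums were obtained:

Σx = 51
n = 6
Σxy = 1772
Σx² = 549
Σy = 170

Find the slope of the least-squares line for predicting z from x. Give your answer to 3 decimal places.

Sxx = Σx² − (Σx)²/n = 549 − 433.5 = 115.5
Sxy = Σxy − (Σx)(Σy)/n = 1772 − 1445 = 327
b = Sxy/Sxx = 327/115.5 = 2.831169

2.831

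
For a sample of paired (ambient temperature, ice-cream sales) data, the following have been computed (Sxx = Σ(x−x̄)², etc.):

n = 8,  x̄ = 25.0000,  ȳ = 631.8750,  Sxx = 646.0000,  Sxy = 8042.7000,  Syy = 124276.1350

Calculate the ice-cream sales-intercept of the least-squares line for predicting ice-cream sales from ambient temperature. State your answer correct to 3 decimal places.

b = Sxy/Sxx = 8042.7/646 = 12.45
a = ȳ − b·x̄ = 631.875 − 12.45·25 = 320.625

320.625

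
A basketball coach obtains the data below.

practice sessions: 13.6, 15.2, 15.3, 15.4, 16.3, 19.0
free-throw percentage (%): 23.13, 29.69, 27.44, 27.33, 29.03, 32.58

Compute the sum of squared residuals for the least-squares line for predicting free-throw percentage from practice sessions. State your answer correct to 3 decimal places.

9.001

n = 6, Σx = 94.8, Σy = 169.2, Σxy = 2698.779, Σx² = 1513.94, Σy² = 4820.5728
Sxx = Σx² − (Σx)²/n = 1513.94 − 1497.84 = 16.1
Sxy = Σxy − (Σx)(Σy)/n = 2698.779 − 2673.36 = 25.419
Syy = Σy² − (Σy)²/n = 4820.5728 − 4771.44 = 49.1328
b = Sxy/Sxx = 25.419/16.1 = 1.578820
SSE = Syy − b·Sxy = 49.1328 − 1.578820·25.419 = 9.000778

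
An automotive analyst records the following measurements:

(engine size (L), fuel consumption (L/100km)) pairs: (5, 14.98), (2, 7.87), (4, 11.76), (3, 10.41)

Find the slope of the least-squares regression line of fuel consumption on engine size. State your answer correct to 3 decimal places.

n = 4, Σx = 14, Σy = 45.02, Σxy = 168.91, Σx² = 54
Sxx = Σx² − (Σx)²/n = 54 − 49 = 5
Sxy = Σxy − (Σx)(Σy)/n = 168.91 − 157.57 = 11.34
b = Sxy/Sxx = 11.34/5 = 2.268

2.268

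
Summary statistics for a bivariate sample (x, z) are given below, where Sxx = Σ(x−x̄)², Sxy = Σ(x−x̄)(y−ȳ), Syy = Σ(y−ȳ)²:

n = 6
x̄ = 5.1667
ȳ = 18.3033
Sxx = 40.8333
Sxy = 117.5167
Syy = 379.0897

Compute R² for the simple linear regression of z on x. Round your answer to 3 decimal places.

0.892

R² = Sxy²/(Sxx·Syy) = (117.5167)²/(40.8333·379.0897) = 0.892160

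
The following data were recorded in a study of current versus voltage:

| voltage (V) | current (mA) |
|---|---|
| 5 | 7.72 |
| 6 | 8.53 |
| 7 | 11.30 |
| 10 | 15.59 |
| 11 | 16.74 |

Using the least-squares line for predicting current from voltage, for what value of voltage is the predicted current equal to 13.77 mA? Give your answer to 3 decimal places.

8.949

n = 5, Σx = 39, Σy = 59.88, Σxy = 508.92, Σx² = 331
Sxx = Σx² − (Σx)²/n = 331 − 304.2 = 26.8
Sxy = Σxy − (Σx)(Σy)/n = 508.92 − 467.064 = 41.856
b = Sxy/Sxx = 41.856/26.8 = 1.561791
a = ȳ − b·x̄ = 11.976 − 1.561791·7.8 = -0.205970
Set a + b·x = 13.77: x = (13.77 − (-0.205970)) / 1.561791 = 8.948681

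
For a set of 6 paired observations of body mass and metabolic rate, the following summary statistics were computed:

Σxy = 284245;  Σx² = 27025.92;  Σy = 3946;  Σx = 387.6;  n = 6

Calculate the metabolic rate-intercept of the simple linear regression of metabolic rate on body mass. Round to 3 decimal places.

Sxx = Σx² − (Σx)²/n = 27025.92 − 25038.96 = 1986.96
Sxy = Σxy − (Σx)(Σy)/n = 284245 − 254911.6 = 29333.4
b = Sxy/Sxx = 29333.4/1986.96 = 14.762954
a = ȳ − b·x̄ = 657.666667 − 14.762954·64.6 = -296.020192

-296.020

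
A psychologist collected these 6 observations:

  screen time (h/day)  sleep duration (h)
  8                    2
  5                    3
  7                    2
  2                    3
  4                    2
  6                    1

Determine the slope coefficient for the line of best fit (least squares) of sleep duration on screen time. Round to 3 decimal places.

n = 6, Σx = 32, Σy = 13, Σxy = 65, Σx² = 194
Sxx = Σx² − (Σx)²/n = 194 − 170.666667 = 23.333333
Sxy = Σxy − (Σx)(Σy)/n = 65 − 69.333333 = -4.333333
b = Sxy/Sxx = -4.333333/23.333333 = -0.185714

-0.186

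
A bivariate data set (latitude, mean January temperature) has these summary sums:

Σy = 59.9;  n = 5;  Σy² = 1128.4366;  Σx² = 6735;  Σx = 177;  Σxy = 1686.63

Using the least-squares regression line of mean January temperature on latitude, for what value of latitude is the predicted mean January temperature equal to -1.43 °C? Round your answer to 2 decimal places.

49.90

Sxx = Σx² − (Σx)²/n = 6735 − 6265.8 = 469.2
Sxy = Σxy − (Σx)(Σy)/n = 1686.63 − 2120.46 = -433.83
b = Sxy/Sxx = -433.83/469.2 = -0.924616
a = ȳ − b·x̄ = 11.98 − (-0.924616)·35.4 = 44.711419
Set a + b·x = -1.43: x = (-1.43 − 44.711419) / (-0.924616) = 49.903312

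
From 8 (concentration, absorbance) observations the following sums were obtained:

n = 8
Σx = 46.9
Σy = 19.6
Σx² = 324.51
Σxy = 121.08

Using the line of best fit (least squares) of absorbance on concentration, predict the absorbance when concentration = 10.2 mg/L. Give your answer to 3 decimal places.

2.990

Sxx = Σx² − (Σx)²/n = 324.51 − 274.95125 = 49.55875
Sxy = Σxy − (Σx)(Σy)/n = 121.08 − 114.905 = 6.175
b = Sxy/Sxx = 6.175/49.55875 = 0.124600
a = ȳ − b·x̄ = 2.45 − 0.124600·5.8625 = 1.719535
ŷ(10.2) = a + b·10.2 = 1.719535 + 0.124600·10.2 = 2.990451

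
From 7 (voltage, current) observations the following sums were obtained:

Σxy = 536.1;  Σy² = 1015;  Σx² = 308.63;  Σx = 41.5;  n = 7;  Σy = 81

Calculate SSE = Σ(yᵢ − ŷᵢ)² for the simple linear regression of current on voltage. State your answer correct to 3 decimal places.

Sxx = Σx² − (Σx)²/n = 308.63 − 246.035714 = 62.594286
Sxy = Σxy − (Σx)(Σy)/n = 536.1 − 480.214286 = 55.885714
Syy = Σy² − (Σy)²/n = 1015 − 937.285714 = 77.714286
b = Sxy/Sxx = 55.885714/62.594286 = 0.892825
SSE = Syy − b·Sxy = 77.714286 − 0.892825·55.885714 = 27.818149

27.818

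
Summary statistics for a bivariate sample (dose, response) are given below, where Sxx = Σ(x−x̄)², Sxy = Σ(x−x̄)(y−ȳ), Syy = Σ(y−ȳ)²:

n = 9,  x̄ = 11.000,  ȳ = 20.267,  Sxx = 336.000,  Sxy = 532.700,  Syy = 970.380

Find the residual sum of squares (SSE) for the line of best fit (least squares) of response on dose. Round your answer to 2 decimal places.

125.83

b = Sxy/Sxx = 532.7/336 = 1.585417
SSE = Syy − b·Sxy = 970.38 − 1.585417·532.7 = 125.828542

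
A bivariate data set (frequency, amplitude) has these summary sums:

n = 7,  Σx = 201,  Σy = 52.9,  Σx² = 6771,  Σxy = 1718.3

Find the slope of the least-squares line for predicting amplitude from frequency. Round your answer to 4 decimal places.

Sxx = Σx² − (Σx)²/n = 6771 − 5771.571429 = 999.428571
Sxy = Σxy − (Σx)(Σy)/n = 1718.3 − 1518.985714 = 199.314286
b = Sxy/Sxx = 199.314286/999.428571 = 0.199428

0.1994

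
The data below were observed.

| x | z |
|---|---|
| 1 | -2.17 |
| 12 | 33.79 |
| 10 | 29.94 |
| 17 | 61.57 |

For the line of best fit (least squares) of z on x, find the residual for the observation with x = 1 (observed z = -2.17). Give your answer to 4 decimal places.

1.8453

n = 4, Σx = 40, Σy = 123.13, Σxy = 1749.4, Σx² = 534
Sxx = Σx² − (Σx)²/n = 534 − 400 = 134
Sxy = Σxy − (Σx)(Σy)/n = 1749.4 − 1231.3 = 518.1
b = Sxy/Sxx = 518.1/134 = 3.866418
a = ȳ − b·x̄ = 30.7825 − 3.866418·10 = -7.881679
ŷ(1) = -7.881679 + 3.866418·1 = -4.015261
residual = y − ŷ = -2.17 − (-4.015261) = 1.845261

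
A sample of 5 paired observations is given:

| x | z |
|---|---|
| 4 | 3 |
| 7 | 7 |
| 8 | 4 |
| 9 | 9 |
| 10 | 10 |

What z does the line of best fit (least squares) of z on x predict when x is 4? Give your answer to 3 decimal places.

2.660

n = 5, Σx = 38, Σy = 33, Σxy = 274, Σx² = 310
Sxx = Σx² − (Σx)²/n = 310 − 288.8 = 21.2
Sxy = Σxy − (Σx)(Σy)/n = 274 − 250.8 = 23.2
b = Sxy/Sxx = 23.2/21.2 = 1.094340
a = ȳ − b·x̄ = 6.6 − 1.094340·7.6 = -1.716981
ŷ(4) = a + b·4 = -1.716981 + 1.094340·4 = 2.660377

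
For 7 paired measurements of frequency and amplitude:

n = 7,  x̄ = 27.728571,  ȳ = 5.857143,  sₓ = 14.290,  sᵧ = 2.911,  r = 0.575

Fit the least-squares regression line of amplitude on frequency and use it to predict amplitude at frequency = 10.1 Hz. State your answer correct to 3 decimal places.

3.792

b = r · sᵧ/sₓ = 0.575 · 2.911/14.29 = 0.117133
a = ȳ − b·x̄ = 5.857143 − 0.117133·27.728571 = 2.609223
ŷ(10.1) = a + b·10.1 = 2.609223 + 0.117133·10.1 = 3.792262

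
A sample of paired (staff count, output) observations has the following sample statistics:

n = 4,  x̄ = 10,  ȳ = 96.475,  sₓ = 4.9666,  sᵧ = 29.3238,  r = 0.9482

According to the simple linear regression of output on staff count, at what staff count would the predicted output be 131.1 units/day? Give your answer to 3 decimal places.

b = r · sᵧ/sₓ = 0.9482 · 29.3238/4.9666 = 5.598362
a = ȳ − b·x̄ = 96.475 − 5.598362·10 = 40.491375
Set a + b·x = 131.1: x = (131.1 − 40.491375) / 5.598362 = 16.184844

16.185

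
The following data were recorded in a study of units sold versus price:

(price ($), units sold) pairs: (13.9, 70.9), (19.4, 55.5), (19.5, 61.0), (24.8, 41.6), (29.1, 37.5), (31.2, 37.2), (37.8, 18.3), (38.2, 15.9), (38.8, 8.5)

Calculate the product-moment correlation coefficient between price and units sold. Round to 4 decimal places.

-0.9855

n = 9, Σx = 252.7, Σy = 346.4, Σxy = 8164.2, Σx² = 7778.63, Σy² = 17008.66
Sxx = Σx² − (Σx)²/n = 7778.63 − 7095.254444 = 683.375556
Sxy = Σxy − (Σx)(Σy)/n = 8164.2 − 9726.142222 = -1561.942222
Syy = Σy² − (Σy)²/n = 17008.66 − 13332.551111 = 3676.108889
r = Sxy/√(Sxx·Syy) = -1561.942222/√(2512162.954227) = -1561.942222/1584.980427 = -0.985465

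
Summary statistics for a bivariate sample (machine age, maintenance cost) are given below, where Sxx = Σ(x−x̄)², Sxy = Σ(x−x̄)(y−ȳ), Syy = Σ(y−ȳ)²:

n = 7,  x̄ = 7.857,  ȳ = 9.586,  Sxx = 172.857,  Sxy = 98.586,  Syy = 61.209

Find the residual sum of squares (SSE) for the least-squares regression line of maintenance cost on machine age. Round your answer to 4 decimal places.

4.9822

b = Sxy/Sxx = 98.586/172.857 = 0.570333
SSE = Syy − b·Sxy = 61.209 − 0.570333·98.586 = 4.982180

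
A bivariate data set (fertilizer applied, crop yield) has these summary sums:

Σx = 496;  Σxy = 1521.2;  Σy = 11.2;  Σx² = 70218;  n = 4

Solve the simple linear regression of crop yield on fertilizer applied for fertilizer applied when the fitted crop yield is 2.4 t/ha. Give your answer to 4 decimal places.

97.6737

Sxx = Σx² − (Σx)²/n = 70218 − 61504 = 8714
Sxy = Σxy − (Σx)(Σy)/n = 1521.2 − 1388.8 = 132.4
b = Sxy/Sxx = 132.4/8714 = 0.015194
a = ȳ − b·x̄ = 2.8 − 0.015194·124 = 0.915951
Set a + b·x = 2.4: x = (2.4 − 0.915951) / 0.015194 = 97.673716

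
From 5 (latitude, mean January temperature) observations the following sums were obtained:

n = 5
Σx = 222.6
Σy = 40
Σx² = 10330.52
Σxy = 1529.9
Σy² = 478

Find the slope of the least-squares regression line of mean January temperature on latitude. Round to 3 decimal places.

Sxx = Σx² − (Σx)²/n = 10330.52 − 9910.152 = 420.368
Sxy = Σxy − (Σx)(Σy)/n = 1529.9 − 1780.8 = -250.9
b = Sxy/Sxx = -250.9/420.368 = -0.596858

-0.597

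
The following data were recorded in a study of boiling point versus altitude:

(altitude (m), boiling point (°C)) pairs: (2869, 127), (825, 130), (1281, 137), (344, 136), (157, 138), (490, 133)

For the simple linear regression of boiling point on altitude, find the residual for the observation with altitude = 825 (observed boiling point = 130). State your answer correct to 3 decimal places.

n = 6, Σx = 5966, Σy = 801, Σxy = 780730, Σx² = 10935832
Sxx = Σx² − (Σx)²/n = 10935832 − 5932192.666667 = 5003639.333333
Sxy = Σxy − (Σx)(Σy)/n = 780730 − 796461 = -15731
b = Sxy/Sxx = -15731/5003639.333333 = -0.003144
a = ȳ − b·x̄ = 133.5 − (-0.003144)·994.333333 = 136.626096
ŷ(825) = 136.626096 + (-0.003144)·825 = 134.032369
residual = y − ŷ = 130 − 134.032369 = -4.032369

-4.032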